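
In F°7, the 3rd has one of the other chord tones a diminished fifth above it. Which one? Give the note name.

Ebb

The chord tones of Fdim7 (F diminished seventh) are F Ab Cb Ebb.
The 3rd is Ab. A diminished fifth above Ab is Ebb.
Ebb is the chord's 7th.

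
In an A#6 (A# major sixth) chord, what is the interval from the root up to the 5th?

Spelling the chord: A#-C##-E#-F##.
So we need the interval from A# up to E#.
Counting 5 letters and 7 half steps from A# gives a perfect fifth.

perfect fifth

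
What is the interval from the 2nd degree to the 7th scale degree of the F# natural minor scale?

minor sixth

The scale runs F# G# A B C# D E.
2nd degree = G#; scale degree 7 = E.
From G# to E: 8 semitones over a sixth = minor.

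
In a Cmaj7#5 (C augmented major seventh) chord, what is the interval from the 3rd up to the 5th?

major third

The chord tones of C+maj7 (C augmented major seventh) are C, E, G#, B.
So we need the interval from E up to G#.
From E to G# is 4 semitones, exactly the major third.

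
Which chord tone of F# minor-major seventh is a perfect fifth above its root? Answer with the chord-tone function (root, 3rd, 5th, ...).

Spelling the chord: F#, A, C#, E#.
The root is F#. A perfect fifth above F# is C#.
C# is the chord's 5th.

5th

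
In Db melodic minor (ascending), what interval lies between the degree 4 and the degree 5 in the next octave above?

Db melodic minor: Db Eb Fb Gb Ab Bb C.
So we need the interval from Gb up to Ab.
Counting 9 letters and 14 half steps from Gb gives a major ninth.

major 9th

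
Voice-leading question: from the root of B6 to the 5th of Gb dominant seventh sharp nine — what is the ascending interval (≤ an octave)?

B6 has B as its root, and Gb dominant seventh sharp nine has Db as its 5th.
From B to Db: 2 semitones over a third = diminished.

diminished third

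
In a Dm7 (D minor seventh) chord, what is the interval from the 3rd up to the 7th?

perfect fifth

Dm7: D, F, A, C.
So we need the interval from F up to C.
From F to C is 7 semitones, exactly the perfect fifth.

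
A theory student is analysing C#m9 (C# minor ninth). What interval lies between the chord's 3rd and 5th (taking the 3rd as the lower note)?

The chord tones of C#min9 (C# minor ninth) are C#, E, G#, B, D#.
3rd = E; 5th = G#.
From E to G# is 4 semitones, exactly the major third.

major third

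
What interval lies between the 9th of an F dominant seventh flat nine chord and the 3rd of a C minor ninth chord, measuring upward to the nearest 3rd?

major sixth

The 9th of F dominant seventh flat nine is G♭; the 3rd of C minor ninth is E♭.
From G♭ to E♭ is 9 semitones, exactly the major sixth.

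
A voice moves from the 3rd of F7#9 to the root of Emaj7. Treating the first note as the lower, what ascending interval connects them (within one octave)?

The 3rd of F7#9 is A; the root of Emaj7 is E.
Counting 5 letters and 7 half steps from A gives a perfect fifth.

P5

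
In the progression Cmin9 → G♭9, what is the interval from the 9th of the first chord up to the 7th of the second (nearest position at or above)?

diminished third

The 9th of Cmin9 is D; the 7th of G♭9 is F♭.
D up to F♭ is 2 semitones, a whole step narrower than a major third, so the interval is diminished.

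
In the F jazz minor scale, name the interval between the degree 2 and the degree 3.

minor 2nd

Spelling the F jazz minor scale: F G Ab Bb C D E.
So we need the interval from G up to Ab.
2 letter names make it a second; at 1 semitone (a half step narrower than major) the quality is minor.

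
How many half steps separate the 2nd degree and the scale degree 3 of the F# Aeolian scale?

1

The scale is F# G# A B C# D E.
G# up to A is a minor second — 1 semitone.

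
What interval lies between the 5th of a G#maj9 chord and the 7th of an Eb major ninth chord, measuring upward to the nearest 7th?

The 5th of G#maj9 is D#; the 7th of Eb major ninth is D.
From D# to D: 11 semitones over an octave = diminished.

d8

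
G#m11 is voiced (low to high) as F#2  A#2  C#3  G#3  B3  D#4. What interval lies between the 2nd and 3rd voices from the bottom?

Those voices are A#2 and C#3.
3 letter names make it a third; at 3 semitones (a half step narrower than major) the quality is minor.

minor 3rd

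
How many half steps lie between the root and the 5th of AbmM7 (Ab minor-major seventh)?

7

The chord tones of Abm(maj7) (Ab minor-major seventh) are Ab–Cb–Eb–G.
Ab to Eb is a perfect fifth: 7 semitones.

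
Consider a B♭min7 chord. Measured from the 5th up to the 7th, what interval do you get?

The chord tones of B♭m7 (B♭ minor seventh) are B♭, D♭, F, A♭.
The 5th is F and the 7th is A♭.
3 letter names make it a third; at 3 semitones (a half step narrower than major) the quality is minor.

minor third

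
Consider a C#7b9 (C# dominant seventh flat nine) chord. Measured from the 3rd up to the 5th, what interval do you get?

minor third

The chord tones of C#7b9 are C#–E#–G#–B–D.
That puts E# below G#.
E# up to G# is 3 semitones, a half step narrower than a major third, so the interval is minor.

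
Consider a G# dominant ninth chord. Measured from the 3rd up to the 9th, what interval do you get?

minor seventh

G#9 (G# dominant ninth): G#, B#, D#, F#, A#.
The 3rd is B# and the 9th is A#.
7 letter names make it a seventh; at 10 semitones (a half step narrower than major) the quality is minor.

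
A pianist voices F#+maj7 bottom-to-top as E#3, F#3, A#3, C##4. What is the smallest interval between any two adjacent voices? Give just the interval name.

minor second

Adjacent intervals: E#3→F#3 = minor second; F#3→A#3 = major third; A#3→C##4 = major third.
The smallest is E#3 to F#3, a minor second (1 semitone).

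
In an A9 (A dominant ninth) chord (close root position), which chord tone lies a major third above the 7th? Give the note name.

A9 is spelled A C# E G B.
The 7th is G. A major third above G is B.
B is the chord's 9th.

B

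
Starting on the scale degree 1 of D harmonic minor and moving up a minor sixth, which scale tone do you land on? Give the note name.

The scale is D E F G A Bb C#.
The scale degree 1 is D; a minor sixth above that is Bb — scale degree 6.

Bb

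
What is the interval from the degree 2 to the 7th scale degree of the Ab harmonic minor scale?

major sixth

Spelling the Ab harmonic minor scale: Ab Bb Cb Db Eb Fb G.
The degree 2 is Bb and the degree 7 is G.
From Bb to G is 9 semitones, exactly the major sixth.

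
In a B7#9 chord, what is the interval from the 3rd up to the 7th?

B7#9: B D♯ F♯ A C𝄪.
The 3rd is D♯ and the 7th is A.
D♯ up to A is 6 semitones, a half step narrower than a perfect fifth, so the interval is diminished.

diminished fifth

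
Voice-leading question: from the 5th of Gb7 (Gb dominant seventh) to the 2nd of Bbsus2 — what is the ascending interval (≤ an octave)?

major seventh

Gb7 (Gb dominant seventh) has Db as its 5th, and Bbsus2 has C as its 2nd.
Counting 7 letters and 11 half steps from Db gives a major seventh.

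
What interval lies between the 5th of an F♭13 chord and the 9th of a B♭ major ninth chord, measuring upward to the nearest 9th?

augmented unison

F♭13 has C♭ as its 5th, and B♭ major ninth has C as its 9th.
C♭ up to C is 1 semitone, a half step wider than a perfect unison, so the interval is augmented.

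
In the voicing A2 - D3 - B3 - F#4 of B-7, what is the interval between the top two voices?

Those voices are B3 and F#4.
Counting 5 letters and 7 half steps from B gives a perfect fifth.

perfect fifth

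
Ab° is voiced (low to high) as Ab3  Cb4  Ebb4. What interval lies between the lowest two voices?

minor third

Those voices are Ab3 and Cb4.
3 letter names make it a third; at 3 semitones (a half step narrower than major) the quality is minor.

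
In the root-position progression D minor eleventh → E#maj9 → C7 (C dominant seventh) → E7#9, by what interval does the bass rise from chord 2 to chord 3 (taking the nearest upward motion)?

diminished sixth

The roots are E# and C.
From E# to C: 7 semitones over a sixth = diminished.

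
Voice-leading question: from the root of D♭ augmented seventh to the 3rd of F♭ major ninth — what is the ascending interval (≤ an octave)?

perfect 5th

The root of D♭ augmented seventh is D♭; the 3rd of F♭ major ninth is A♭.
Counting 5 letters and 7 half steps from D♭ gives a perfect fifth.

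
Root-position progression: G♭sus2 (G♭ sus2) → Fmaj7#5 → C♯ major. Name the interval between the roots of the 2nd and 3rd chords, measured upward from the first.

The roots are F and C♯.
From F to C♯: 8 semitones over a fifth = augmented.

augmented fifth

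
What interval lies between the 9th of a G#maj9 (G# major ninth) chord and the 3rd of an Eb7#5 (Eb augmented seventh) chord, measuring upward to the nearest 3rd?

G#maj9 (G# major ninth) has A# as its 9th, and Eb7#5 (Eb augmented seventh) has G as its 3rd.
From A# to G: 9 semitones over a seventh = diminished.

diminished seventh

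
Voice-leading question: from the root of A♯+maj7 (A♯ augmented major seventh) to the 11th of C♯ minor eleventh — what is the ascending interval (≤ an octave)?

minor sixth

A♯+maj7 (A♯ augmented major seventh) has A♯ as its root, and C♯ minor eleventh has F♯ as its 11th.
A♯ up to F♯ is 8 semitones, a half step narrower than a major sixth, so the interval is minor.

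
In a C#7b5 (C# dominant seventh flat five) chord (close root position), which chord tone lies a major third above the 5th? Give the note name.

B

The chord tones of C#7b5 are C#-E#-G-B.
The 5th is G. A major third above G is B.
B is the chord's 7th.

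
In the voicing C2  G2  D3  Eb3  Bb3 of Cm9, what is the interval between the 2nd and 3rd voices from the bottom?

Those voices are G2 and D3.
From G to D is 7 semitones, exactly the perfect fifth.

P5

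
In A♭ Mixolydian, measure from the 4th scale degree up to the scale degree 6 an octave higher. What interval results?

The scale runs A♭ B♭ C D♭ E♭ F G♭.
So we need the interval from D♭ up to F.
D♭ up to F spans 10 letter names and 16 semitones — a major tenth.

major 10th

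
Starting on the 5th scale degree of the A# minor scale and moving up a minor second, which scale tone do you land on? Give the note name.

The scale is A# B# C# D# E# F# G#.
The 5th scale degree is E#; a minor second above that is F# — scale degree 6.

F#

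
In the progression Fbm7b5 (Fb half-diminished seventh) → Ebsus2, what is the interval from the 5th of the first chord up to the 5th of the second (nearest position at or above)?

augmented seventh

The 5th of Fbm7b5 (Fb half-diminished seventh) is Cbb; the 5th of Ebsus2 is Bb.
7 letter names make it a seventh; at 12 semitones (a half step wider than major) the quality is augmented.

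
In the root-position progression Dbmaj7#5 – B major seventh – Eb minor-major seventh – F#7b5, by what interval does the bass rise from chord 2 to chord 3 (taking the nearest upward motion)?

The roots are B and Eb.
From B to Eb: 4 semitones over a fourth = diminished.

diminished fourth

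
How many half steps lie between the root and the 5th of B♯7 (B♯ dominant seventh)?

7

Spelling the chord: B♯-D𝄪-F𝄪-A♯.
B♯ to F𝄪 is a perfect fifth: 7 semitones.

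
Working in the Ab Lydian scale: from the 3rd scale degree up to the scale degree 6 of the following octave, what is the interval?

Ab lydian: Ab Bb C D Eb F G.
So we need the interval from C up to F.
From C to F is 17 semitones, exactly the perfect eleventh.

perfect eleventh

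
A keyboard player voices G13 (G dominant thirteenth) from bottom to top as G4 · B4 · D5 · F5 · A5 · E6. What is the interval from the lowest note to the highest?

M13

The outer voices are G4 and E6.
Counting 13 letters and 21 half steps from G gives a major thirteenth.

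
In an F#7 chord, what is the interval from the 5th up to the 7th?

m3

F#7 is spelled F#-A#-C#-E.
That puts C# below E.
C# up to E is 3 semitones, a half step narrower than a major third, so the interval is minor.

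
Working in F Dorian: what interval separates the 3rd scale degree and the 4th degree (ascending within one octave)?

M2

The scale runs F G A♭ B♭ C D E♭.
The 3rd scale degree is A♭ and the 4th degree is B♭.
A♭ up to B♭ spans 2 letter names and 2 semitones — a major second.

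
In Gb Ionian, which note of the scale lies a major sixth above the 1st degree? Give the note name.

Eb

The scale is Gb Ab Bb Cb Db Eb F.
The 1st degree is Gb; a major sixth above that is Eb — scale degree 6.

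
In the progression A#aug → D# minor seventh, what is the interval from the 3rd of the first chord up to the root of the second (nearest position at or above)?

minor 2nd

The 3rd of A#aug is C##; the root of D# minor seventh is D#.
2 letter names make it a second; at 1 semitone (a half step narrower than major) the quality is minor.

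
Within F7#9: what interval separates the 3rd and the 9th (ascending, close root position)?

Spelling the chord: F, A, C, E♭, G♯.
The 3rd is A and the 9th is G♯.
Counting 7 letters and 11 half steps from A gives a major seventh.

major seventh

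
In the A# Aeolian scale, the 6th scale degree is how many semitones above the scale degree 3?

5

The scale is A# B# C# D# E# F# G#.
C# up to F# is a perfect fourth — 5 semitones.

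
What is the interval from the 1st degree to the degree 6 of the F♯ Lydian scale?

major sixth

Spelling the F♯ Lydian scale: F♯ G♯ A♯ B♯ C♯ D♯ E♯.
That puts F♯ below D♯.
F♯ up to D♯ spans 6 letter names and 9 semitones — a major sixth.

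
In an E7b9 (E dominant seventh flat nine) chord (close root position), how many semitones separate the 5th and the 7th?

3

The chord tones of E7b9 are E-G♯-B-D-F.
B to D is a minor third: 3 semitones.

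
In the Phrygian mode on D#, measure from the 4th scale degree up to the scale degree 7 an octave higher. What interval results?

perfect 11th

The scale runs D# E F# G# A# B C#.
The 4th scale degree is G# and the scale degree 7 (up an octave) is C#.
Counting 11 letters and 17 half steps from G# gives a perfect eleventh.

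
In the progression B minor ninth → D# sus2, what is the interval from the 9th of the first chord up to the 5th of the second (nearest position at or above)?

major 6th

The 9th of B minor ninth is C#; the 5th of D# sus2 is A#.
From C# to A# is 9 semitones, exactly the major sixth.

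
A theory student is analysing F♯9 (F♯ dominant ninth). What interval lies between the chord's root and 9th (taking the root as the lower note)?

F♯9 (F♯ dominant ninth) is spelled F♯, A♯, C♯, E, G♯.
So we need the interval from F♯ up to G♯.
Counting 9 letters and 14 half steps from F♯ gives a major ninth.

major ninth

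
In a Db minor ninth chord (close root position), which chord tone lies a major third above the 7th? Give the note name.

Eb

The chord tones of Dbmin9 (Db minor ninth) are Db-Fb-Ab-Cb-Eb.
The 7th is Cb. A major third above Cb is Eb.
Eb is the chord's 9th.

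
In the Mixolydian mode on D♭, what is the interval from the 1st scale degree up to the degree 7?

D♭ mixolydian: D♭ E♭ F G♭ A♭ B♭ C♭.
1st scale degree = D♭; degree 7 = C♭.
7 letter names make it a seventh; at 10 semitones (a half step narrower than major) the quality is minor.

minor seventh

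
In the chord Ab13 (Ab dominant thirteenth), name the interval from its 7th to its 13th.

Ab13 (Ab dominant thirteenth) is spelled Ab C Eb Gb Bb F.
7th = Gb; 13th = F.
Counting 7 letters and 11 half steps from Gb gives a major seventh.

major seventh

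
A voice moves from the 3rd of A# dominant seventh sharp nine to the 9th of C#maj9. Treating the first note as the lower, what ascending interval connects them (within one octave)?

minor 2nd

The 3rd of A# dominant seventh sharp nine is C##; the 9th of C#maj9 is D#.
2 letter names make it a second; at 1 semitone (a half step narrower than major) the quality is minor.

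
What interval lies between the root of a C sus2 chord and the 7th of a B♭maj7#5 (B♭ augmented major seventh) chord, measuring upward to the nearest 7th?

The root of C sus2 is C; the 7th of B♭maj7#5 (B♭ augmented major seventh) is A.
From C to A is 9 semitones, exactly the major sixth.

major sixth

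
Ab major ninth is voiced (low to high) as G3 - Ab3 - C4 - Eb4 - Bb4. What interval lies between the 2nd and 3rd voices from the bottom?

M3

Those voices are Ab3 and C4.
From Ab to C is 4 semitones, exactly the major third.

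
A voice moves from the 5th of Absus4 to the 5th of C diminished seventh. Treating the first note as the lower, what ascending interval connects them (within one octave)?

minor third

The 5th of Absus4 is Eb; the 5th of C diminished seventh is Gb.
From Eb to Gb: 3 semitones over a third = minor.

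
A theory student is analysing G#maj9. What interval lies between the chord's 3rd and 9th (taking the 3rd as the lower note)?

minor seventh

G# major ninth is spelled G# B# D# F## A#.
3rd = B#; 9th = A#.
7 letter names make it a seventh; at 10 semitones (a half step narrower than major) the quality is minor.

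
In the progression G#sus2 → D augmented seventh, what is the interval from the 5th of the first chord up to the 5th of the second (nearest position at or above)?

P5

The 5th of G#sus2 is D#; the 5th of D augmented seventh is A#.
D# up to A# spans 5 letter names and 7 semitones — a perfect fifth.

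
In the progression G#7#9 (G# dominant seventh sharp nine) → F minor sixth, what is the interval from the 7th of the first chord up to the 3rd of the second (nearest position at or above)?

diminished third

G#7#9 (G# dominant seventh sharp nine) has F# as its 7th, and F minor sixth has Ab as its 3rd.
3 letter names make it a third; at 2 semitones (a whole step narrower than major) the quality is diminished.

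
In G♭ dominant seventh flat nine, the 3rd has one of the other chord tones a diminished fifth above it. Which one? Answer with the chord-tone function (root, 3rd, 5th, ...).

G♭7b9 (G♭ dominant seventh flat nine) is spelled G♭ B♭ D♭ F♭ A𝄫.
The 3rd is B♭. A diminished fifth above B♭ is F♭.
F♭ is the chord's 7th.

7th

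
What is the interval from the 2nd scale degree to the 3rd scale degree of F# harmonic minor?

minor 2nd

Spelling F# harmonic minor: F# G# A B C# D E#.
The 2nd scale degree is G# and the degree 3 is A.
G# up to A is 1 semitone, a half step narrower than a major second, so the interval is minor.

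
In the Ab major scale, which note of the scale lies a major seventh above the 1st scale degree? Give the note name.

G

The scale is Ab Bb C Db Eb F G.
The 1st scale degree is Ab; a major seventh above that is G — scale degree 7.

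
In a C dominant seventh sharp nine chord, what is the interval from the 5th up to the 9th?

augmented fifth

C7#9: C, E, G, Bb, D#.
The 5th is G and the 9th is D#.
From G to D#: 8 semitones over a fifth = augmented.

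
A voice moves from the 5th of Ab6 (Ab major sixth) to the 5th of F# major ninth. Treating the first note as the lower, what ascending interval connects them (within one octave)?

augmented sixth

Ab6 (Ab major sixth) has Eb as its 5th, and F# major ninth has C# as its 5th.
From Eb to C#: 10 semitones over a sixth = augmented.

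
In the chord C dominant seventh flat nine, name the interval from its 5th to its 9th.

diminished 5th

C7b9: C-E-G-Bb-Db.
That puts G below Db.
5 letter names make it a fifth; at 6 semitones (a half step narrower than perfect) the quality is diminished.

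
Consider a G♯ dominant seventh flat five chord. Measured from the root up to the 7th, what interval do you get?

minor 7th

G♯7b5 is spelled G♯–B♯–D–F♯.
The root is G♯ and the 7th is F♯.
From G♯ to F♯: 10 semitones over a seventh = minor.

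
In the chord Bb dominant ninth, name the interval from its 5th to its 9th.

P5

Bb9 is spelled Bb–D–F–Ab–C.
5th = F; 9th = C.
F up to C spans 5 letter names and 7 semitones — a perfect fifth.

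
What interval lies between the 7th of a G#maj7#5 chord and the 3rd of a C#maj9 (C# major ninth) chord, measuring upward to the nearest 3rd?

minor seventh

G#maj7#5 has F## as its 7th, and C#maj9 (C# major ninth) has E# as its 3rd.
F## up to E# is 10 semitones, a half step narrower than a major seventh, so the interval is minor.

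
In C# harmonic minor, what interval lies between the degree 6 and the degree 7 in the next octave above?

Spelling C# harmonic minor: C# D# E F# G# A B#.
The degree 6 is A and the 7th scale degree (up an octave) is B#.
9 letter names make it a ninth; at 15 semitones (a half step wider than major) the quality is augmented.

augmented ninth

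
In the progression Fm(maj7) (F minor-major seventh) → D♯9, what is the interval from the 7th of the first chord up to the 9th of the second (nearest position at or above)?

augmented 1st

The 7th of Fm(maj7) (F minor-major seventh) is E; the 9th of D♯9 is E♯.
From E to E♯: 1 semitone over a unison = augmented.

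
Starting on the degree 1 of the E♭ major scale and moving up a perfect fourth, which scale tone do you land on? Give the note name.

Ab

The scale is E♭ F G A♭ B♭ C D.
The degree 1 is E♭; a perfect fourth above that is A♭ — scale degree 4.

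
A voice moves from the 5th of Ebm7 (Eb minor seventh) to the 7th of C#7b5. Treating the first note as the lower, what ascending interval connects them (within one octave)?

A1

The 5th of Ebm7 (Eb minor seventh) is Bb; the 7th of C#7b5 is B.
Bb up to B is 1 semitone, a half step wider than a perfect unison, so the interval is augmented.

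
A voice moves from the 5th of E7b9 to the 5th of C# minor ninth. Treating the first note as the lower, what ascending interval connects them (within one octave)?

The 5th of E7b9 is B; the 5th of C# minor ninth is G#.
From B to G# is 9 semitones, exactly the major sixth.

M6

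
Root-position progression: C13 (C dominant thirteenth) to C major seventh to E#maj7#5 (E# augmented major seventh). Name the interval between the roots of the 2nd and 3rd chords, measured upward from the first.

The roots are C and E#.
From C to E#: 5 semitones over a third = augmented.

A3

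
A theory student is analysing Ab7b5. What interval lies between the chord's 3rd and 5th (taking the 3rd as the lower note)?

diminished third

Spelling the chord: Ab–C–Ebb–Gb.
So we need the interval from C up to Ebb.
C up to Ebb is 2 semitones, a whole step narrower than a major third, so the interval is diminished.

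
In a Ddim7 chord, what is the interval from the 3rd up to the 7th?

Spelling the chord: D, F, Ab, Cb.
So we need the interval from F up to Cb.
F up to Cb is 6 semitones, a half step narrower than a perfect fifth, so the interval is diminished.

diminished 5th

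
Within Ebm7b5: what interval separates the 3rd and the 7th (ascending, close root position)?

Ebm7b5 is spelled Eb-Gb-Bbb-Db.
So we need the interval from Gb up to Db.
From Gb to Db is 7 semitones, exactly the perfect fifth.

perfect 5th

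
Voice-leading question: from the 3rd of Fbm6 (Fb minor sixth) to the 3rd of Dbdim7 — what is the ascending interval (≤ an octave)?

Fbm6 (Fb minor sixth) has Abb as its 3rd, and Dbdim7 has Fb as its 3rd.
Abb up to Fb spans 6 letter names and 9 semitones — a major sixth.

major sixth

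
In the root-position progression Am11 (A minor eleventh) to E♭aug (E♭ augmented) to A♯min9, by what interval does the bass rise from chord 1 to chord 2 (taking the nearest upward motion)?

d5

The roots are A and E♭.
From A to E♭: 6 semitones over a fifth = diminished.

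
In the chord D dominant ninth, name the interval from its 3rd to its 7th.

diminished fifth

D9 is spelled D, F#, A, C, E.
3rd = F#; 7th = C.
5 letter names make it a fifth; at 6 semitones (a half step narrower than perfect) the quality is diminished.
That tritone between 3rd and 7th is what gives the dominant seventh its pull toward resolution.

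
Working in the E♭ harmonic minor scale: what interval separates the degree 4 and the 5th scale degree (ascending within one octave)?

Spelling the E♭ harmonic minor scale: E♭ F G♭ A♭ B♭ C♭ D.
The degree 4 is A♭ and the 5th scale degree is B♭.
From A♭ to B♭ is 2 semitones, exactly the major second.

M2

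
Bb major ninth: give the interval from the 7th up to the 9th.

Bbmaj9 (Bb major ninth) is spelled Bb–D–F–A–C.
The 7th is A and the 9th is C.
3 letter names make it a third; at 3 semitones (a half step narrower than major) the quality is minor.

minor third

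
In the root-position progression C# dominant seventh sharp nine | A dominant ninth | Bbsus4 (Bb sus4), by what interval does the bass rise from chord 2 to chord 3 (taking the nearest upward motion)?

minor 2nd

The roots are A and Bb.
A up to Bb is 1 semitone, a half step narrower than a major second, so the interval is minor.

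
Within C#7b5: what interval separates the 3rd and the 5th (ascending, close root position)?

The chord tones of C#7b5 (C# dominant seventh flat five) are C#, E#, G, B.
The 3rd is E# and the 5th is G.
E# up to G is 2 semitones, a whole step narrower than a major third, so the interval is diminished.

diminished third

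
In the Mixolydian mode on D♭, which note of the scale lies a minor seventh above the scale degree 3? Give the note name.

Eb

The scale is D♭ E♭ F G♭ A♭ B♭ C♭.
The scale degree 3 is F; a minor seventh above that is E♭ — scale degree 2.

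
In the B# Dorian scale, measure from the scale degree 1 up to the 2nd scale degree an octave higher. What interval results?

Spelling the B# Dorian scale: B# C## D# E# F## G## A#.
So we need the interval from B# up to C##.
Counting 9 letters and 14 half steps from B# gives a major ninth.

major ninth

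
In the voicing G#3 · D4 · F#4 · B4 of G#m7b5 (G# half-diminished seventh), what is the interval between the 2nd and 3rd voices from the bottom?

Those voices are D4 and F#4.
D up to F# spans 3 letter names and 4 semitones — a major third.

M3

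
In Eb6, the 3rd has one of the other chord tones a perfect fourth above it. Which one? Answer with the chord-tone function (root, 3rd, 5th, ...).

6th

Spelling the chord: Eb G Bb C.
The 3rd is G. A perfect fourth above G is C.
C is the chord's 6th.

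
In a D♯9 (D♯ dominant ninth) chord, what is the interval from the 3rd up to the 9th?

minor seventh

Spelling the chord: D♯, F𝄪, A♯, C♯, E♯.
The 3rd is F𝄪 and the 9th is E♯.
F𝄪 up to E♯ is 10 semitones, a half step narrower than a major seventh, so the interval is minor.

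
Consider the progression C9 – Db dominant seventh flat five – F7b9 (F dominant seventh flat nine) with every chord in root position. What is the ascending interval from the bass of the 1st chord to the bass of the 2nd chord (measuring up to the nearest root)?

The roots are C and Db.
2 letter names make it a second; at 1 semitone (a half step narrower than major) the quality is minor.

minor 2nd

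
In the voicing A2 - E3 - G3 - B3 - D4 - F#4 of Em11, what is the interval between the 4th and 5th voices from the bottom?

m3

Those voices are B3 and D4.
From B to D: 3 semitones over a third = minor.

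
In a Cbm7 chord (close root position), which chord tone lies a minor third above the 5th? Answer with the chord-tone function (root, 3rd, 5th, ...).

Cb-7 is spelled Cb-Ebb-Gb-Bbb.
The 5th is Gb. A minor third above Gb is Bbb.
Bbb is the chord's 7th.

7th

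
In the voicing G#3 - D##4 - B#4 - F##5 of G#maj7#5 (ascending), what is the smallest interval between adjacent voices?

Adjacent intervals: G#3→D##4 = augmented fifth; D##4→B#4 = minor sixth; B#4→F##5 = perfect fifth.
The smallest is B#4 to F##5, a perfect fifth (7 semitones).

perfect 5th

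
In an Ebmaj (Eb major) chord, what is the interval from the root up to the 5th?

P5

Eb major is spelled Eb G Bb.
That puts Eb below Bb.
Eb up to Bb spans 5 letter names and 7 semitones — a perfect fifth.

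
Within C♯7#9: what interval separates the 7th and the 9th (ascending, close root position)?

augmented 3rd

The chord tones of C♯ dominant seventh sharp nine are C♯, E♯, G♯, B, D𝄪.
So we need the interval from B up to D𝄪.
3 letter names make it a third; at 5 semitones (a half step wider than major) the quality is augmented.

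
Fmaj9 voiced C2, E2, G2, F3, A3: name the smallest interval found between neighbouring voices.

minor third

Adjacent intervals: C2→E2 = major third; E2→G2 = minor third; G2→F3 = minor seventh; F3→A3 = major third.
The smallest is E2 to G2, a minor third (3 semitones).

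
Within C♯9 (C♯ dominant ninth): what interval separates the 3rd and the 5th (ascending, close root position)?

Spelling the chord: C♯–E♯–G♯–B–D♯.
3rd = E♯; 5th = G♯.
From E♯ to G♯: 3 semitones over a third = minor.

minor third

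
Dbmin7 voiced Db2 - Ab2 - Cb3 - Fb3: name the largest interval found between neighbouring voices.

Adjacent intervals: Db2→Ab2 = perfect fifth; Ab2→Cb3 = minor third; Cb3→Fb3 = perfect fourth.
The largest is Db2 to Ab2, a perfect fifth (7 semitones).

perfect fifth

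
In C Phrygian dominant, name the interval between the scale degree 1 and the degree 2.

minor second

C phrygian dominant: C Db E F G Ab Bb.
So we need the interval from C up to Db.
From C to Db: 1 semitone over a second = minor.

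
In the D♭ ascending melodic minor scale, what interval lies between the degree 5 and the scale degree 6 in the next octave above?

D♭ melodic minor: D♭ E♭ F♭ G♭ A♭ B♭ C.
Degree 5 = A♭; degree 6 (up an octave) = B♭.
From A♭ to B♭ is 14 semitones, exactly the major ninth.

M9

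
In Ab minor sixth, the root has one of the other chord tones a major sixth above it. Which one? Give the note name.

Ab minor sixth: Ab Cb Eb F.
The root is Ab. A major sixth above Ab is F.
F is the chord's 6th.

F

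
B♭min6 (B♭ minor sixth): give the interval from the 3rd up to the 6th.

augmented fourth

B♭min6 (B♭ minor sixth): B♭ D♭ F G.
The 3rd is D♭ and the 6th is G.
From D♭ to G: 6 semitones over a fourth = augmented.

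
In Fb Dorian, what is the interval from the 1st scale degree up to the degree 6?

Spelling Fb Dorian: Fb Gb Abb Bbb Cb Db Ebb.
The 1st scale degree is Fb and the 6th scale degree is Db.
Fb up to Db spans 6 letter names and 9 semitones — a major sixth.

major 6th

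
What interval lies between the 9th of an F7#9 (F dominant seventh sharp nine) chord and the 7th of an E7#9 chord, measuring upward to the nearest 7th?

diminished fifth

The 9th of F7#9 (F dominant seventh sharp nine) is G#; the 7th of E7#9 is D.
5 letter names make it a fifth; at 6 semitones (a half step narrower than perfect) the quality is diminished.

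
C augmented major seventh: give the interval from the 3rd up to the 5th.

Cmaj7#5 (C augmented major seventh) is spelled C, E, G#, B.
So we need the interval from E up to G#.
From E to G# is 4 semitones, exactly the major third.

major third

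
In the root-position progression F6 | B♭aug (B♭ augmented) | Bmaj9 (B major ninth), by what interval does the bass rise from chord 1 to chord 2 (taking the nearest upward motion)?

perfect fourth

The roots are F and B♭.
F up to B♭ spans 4 letter names and 5 semitones — a perfect fourth.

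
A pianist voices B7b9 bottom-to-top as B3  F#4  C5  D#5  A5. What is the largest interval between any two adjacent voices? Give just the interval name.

Adjacent intervals: B3→F#4 = perfect fifth; F#4→C5 = diminished fifth; C5→D#5 = augmented second; D#5→A5 = diminished fifth.
The largest is B3 to F#4, a perfect fifth (7 semitones).

perfect 5th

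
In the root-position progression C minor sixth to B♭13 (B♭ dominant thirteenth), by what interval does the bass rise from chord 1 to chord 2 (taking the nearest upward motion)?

minor seventh

The roots are C and B♭.
7 letter names make it a seventh; at 10 semitones (a half step narrower than major) the quality is minor.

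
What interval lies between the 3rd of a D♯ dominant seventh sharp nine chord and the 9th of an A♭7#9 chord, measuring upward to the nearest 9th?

D♯ dominant seventh sharp nine has F𝄪 as its 3rd, and A♭7#9 has B as its 9th.
From F𝄪 to B: 4 semitones over a fourth = diminished.

diminished 4th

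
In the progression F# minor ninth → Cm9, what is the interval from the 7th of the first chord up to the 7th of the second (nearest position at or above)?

diminished fifth

The 7th of F# minor ninth is E; the 7th of Cm9 is Bb.
E up to Bb is 6 semitones, a half step narrower than a perfect fifth, so the interval is diminished.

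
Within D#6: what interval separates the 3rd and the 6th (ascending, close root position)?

Spelling the chord: D# F## A# B#.
So we need the interval from F## up to B#.
From F## to B# is 5 semitones, exactly the perfect fourth.

perfect fourth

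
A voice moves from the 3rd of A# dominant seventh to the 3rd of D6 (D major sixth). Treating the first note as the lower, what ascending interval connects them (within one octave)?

A# dominant seventh has C## as its 3rd, and D6 (D major sixth) has F# as its 3rd.
C## up to F# is 4 semitones, a half step narrower than a perfect fourth, so the interval is diminished.

diminished 4th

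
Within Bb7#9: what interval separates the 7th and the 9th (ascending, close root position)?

augmented third

The chord tones of Bb7#9 are Bb-D-F-Ab-C#.
The 7th is Ab and the 9th is C#.
3 letter names make it a third; at 5 semitones (a half step wider than major) the quality is augmented.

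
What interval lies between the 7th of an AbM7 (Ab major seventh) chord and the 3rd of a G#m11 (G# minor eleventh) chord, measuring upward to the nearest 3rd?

major 3rd

The 7th of AbM7 (Ab major seventh) is G; the 3rd of G#m11 (G# minor eleventh) is B.
From G to B is 4 semitones, exactly the major third.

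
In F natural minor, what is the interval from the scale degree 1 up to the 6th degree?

The scale runs F G Ab Bb C Db Eb.
That puts F below Db.
From F to Db: 8 semitones over a sixth = minor.

minor sixth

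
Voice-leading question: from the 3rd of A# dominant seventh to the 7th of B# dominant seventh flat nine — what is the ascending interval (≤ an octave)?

m6

A# dominant seventh has C## as its 3rd, and B# dominant seventh flat nine has A# as its 7th.
C## up to A# is 8 semitones, a half step narrower than a major sixth, so the interval is minor.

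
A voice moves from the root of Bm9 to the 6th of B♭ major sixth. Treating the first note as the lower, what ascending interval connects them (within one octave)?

m6

The root of Bm9 is B; the 6th of B♭ major sixth is G.
B up to G is 8 semitones, a half step narrower than a major sixth, so the interval is minor.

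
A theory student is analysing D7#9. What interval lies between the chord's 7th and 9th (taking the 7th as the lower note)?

A3

D7#9: D-F#-A-C-E#.
So we need the interval from C up to E#.
3 letter names make it a third; at 5 semitones (a half step wider than major) the quality is augmented.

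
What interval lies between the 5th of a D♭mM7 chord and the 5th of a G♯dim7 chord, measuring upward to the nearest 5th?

augmented fourth

The 5th of D♭mM7 is A♭; the 5th of G♯dim7 is D.
4 letter names make it a fourth; at 6 semitones (a half step wider than perfect) the quality is augmented.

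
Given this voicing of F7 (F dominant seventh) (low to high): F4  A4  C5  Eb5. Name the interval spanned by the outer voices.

The outer voices are F4 and Eb5.
F up to Eb is 10 semitones, a half step narrower than a major seventh, so the interval is minor.

m7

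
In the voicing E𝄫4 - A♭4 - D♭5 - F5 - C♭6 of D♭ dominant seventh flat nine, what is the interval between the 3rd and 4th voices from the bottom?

Those voices are D♭5 and F5.
D♭ up to F spans 3 letter names and 4 semitones — a major third.

major third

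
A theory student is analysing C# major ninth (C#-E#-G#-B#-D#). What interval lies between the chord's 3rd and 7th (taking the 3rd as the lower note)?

perfect fifth

3rd = E#; 7th = B#.
E# up to B# spans 5 letter names and 7 semitones — a perfect fifth.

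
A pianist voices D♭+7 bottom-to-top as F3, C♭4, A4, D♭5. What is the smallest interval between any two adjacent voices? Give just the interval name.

diminished fourth

Adjacent intervals: F3→C♭4 = diminished fifth; C♭4→A4 = augmented sixth; A4→D♭5 = diminished fourth.
The smallest is A4 to D♭5, a diminished fourth (4 semitones).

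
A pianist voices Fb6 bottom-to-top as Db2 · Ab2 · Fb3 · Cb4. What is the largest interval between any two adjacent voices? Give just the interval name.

minor sixth

Adjacent intervals: Db2→Ab2 = perfect fifth; Ab2→Fb3 = minor sixth; Fb3→Cb4 = perfect fifth.
The largest is Ab2 to Fb3, a minor sixth (8 semitones).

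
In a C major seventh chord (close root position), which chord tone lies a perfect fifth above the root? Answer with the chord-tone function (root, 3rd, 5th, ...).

5th

Spelling the chord: C–E–G–B.
The root is C. A perfect fifth above C is G.
G is the chord's 5th.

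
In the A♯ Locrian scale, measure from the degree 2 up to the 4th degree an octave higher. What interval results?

Spelling the A♯ Locrian scale: A♯ B C♯ D♯ E F♯ G♯.
That puts B below D♯.
Counting 10 letters and 16 half steps from B gives a major tenth.

M10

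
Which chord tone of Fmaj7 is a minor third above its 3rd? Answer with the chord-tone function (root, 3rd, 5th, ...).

5th

The chord tones of Fmaj7 (F major seventh) are F–A–C–E.
The 3rd is A. A minor third above A is C.
C is the chord's 5th.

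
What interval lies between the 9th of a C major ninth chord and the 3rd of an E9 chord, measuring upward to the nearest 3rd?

augmented fourth

C major ninth has D as its 9th, and E9 has G# as its 3rd.
4 letter names make it a fourth; at 6 semitones (a half step wider than perfect) the quality is augmented.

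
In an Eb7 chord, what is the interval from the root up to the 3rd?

M3

Eb7: Eb G Bb Db.
The root is Eb and the 3rd is G.
From Eb to G is 4 semitones, exactly the major third.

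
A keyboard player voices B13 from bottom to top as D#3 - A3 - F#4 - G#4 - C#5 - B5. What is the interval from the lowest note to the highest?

The outer voices are D#3 and B5.
20 letter names make it a 20th; at 32 semitones (a half step narrower than major) the quality is minor.

minor 20th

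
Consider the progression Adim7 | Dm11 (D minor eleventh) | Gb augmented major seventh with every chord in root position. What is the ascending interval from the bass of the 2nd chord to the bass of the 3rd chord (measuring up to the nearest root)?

The roots are D and Gb.
D up to Gb is 4 semitones, a half step narrower than a perfect fourth, so the interval is diminished.

diminished fourth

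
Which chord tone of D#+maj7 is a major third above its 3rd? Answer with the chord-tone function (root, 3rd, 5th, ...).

D#+maj7: D# F## A## C##.
The 3rd is F##. A major third above F## is A##.
A## is the chord's 5th.

5th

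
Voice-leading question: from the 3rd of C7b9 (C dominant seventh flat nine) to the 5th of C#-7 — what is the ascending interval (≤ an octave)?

The 3rd of C7b9 (C dominant seventh flat nine) is E; the 5th of C#-7 is G#.
From E to G# is 4 semitones, exactly the major third.

M3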